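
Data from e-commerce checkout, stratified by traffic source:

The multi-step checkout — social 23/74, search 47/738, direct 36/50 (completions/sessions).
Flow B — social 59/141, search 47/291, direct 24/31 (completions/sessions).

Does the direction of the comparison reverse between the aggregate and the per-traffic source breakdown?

No

Social: the multi-step checkout 23/74 = 31.1%, Flow B 59/141 = 41.8% → Flow B
Search: the multi-step checkout 47/738 = 6.4%, Flow B 47/291 = 16.2% → Flow B
Direct: the multi-step checkout 36/50 = 72.0%, Flow B 24/31 = 77.4% → Flow B
Overall: the multi-step checkout 106/862 = 12.3%, Flow B 130/463 = 28.1% → Flow B
Flow B wins overall and in every traffic group — no reversal.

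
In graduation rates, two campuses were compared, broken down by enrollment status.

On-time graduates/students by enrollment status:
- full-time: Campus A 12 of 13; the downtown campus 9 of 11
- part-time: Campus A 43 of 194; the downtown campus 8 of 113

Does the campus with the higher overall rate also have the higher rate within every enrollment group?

Full-time: Campus A 12/13 = 92.3%, the downtown campus 9/11 = 81.8% → Campus A
Part-time: Campus A 43/194 = 22.2%, the downtown campus 8/113 = 7.1% → Campus A
Overall: Campus A 55/207 = 26.6%, the downtown campus 17/124 = 13.7% → Campus A
Campus A wins overall and in every enrollment group — no reversal.

Yes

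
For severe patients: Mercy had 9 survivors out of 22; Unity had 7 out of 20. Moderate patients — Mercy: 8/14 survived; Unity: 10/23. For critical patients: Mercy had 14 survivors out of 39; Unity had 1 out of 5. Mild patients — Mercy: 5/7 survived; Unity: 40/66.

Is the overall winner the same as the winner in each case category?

No

Severe: Mercy 9/22 = 40.9%, Unity 7/20 = 35.0% → Mercy
Moderate: Mercy 8/14 = 57.1%, Unity 10/23 = 43.5% → Mercy
Critical: Mercy 14/39 = 35.9%, Unity 1/5 = 20.0% → Mercy
Mild: Mercy 5/7 = 71.4%, Unity 40/66 = 60.6% → Mercy
Overall: Mercy 36/82 = 43.9%, Unity 58/114 = 50.9% → Unity
Mercy wins each case group but Unity wins overall — the comparison reverses. Mercy's patients skew toward critical, which has a lower base rate.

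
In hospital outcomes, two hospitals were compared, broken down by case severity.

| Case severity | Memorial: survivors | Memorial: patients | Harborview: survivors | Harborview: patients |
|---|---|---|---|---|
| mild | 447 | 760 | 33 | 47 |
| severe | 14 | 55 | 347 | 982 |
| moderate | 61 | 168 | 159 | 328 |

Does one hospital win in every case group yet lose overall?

Mild: Memorial 447/760 = 58.8%, Harborview 33/47 = 70.2% → Harborview
Severe: Memorial 14/55 = 25.5%, Harborview 347/982 = 35.3% → Harborview
Moderate: Memorial 61/168 = 36.3%, Harborview 159/328 = 48.5% → Harborview
Overall: Memorial 522/983 = 53.1%, Harborview 539/1357 = 39.7% → Memorial
Harborview wins each case group but Memorial wins overall — the comparison reverses. Harborview's patients skew toward severe, which has a lower base rate.

Yes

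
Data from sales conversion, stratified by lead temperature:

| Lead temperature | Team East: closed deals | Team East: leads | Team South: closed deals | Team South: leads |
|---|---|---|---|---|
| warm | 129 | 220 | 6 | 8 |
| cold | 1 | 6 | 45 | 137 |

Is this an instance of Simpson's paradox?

Yes

Warm: Team East 129/220 = 58.6%, Team South 6/8 = 75.0% → Team South
Cold: Team East 1/6 = 16.7%, Team South 45/137 = 32.8% → Team South
Overall: Team East 130/226 = 57.5%, Team South 51/145 = 35.2% → Team East
Team South wins each lead group but Team East wins overall — the comparison reverses. Team South's leads skew toward cold, which has a lower base rate.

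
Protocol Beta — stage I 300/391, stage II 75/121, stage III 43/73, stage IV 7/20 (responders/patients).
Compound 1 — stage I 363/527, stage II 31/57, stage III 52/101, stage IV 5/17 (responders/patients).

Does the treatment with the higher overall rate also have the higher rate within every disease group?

Stage I: Protocol Beta 300/391 = 76.7%, Compound 1 363/527 = 68.9% → Protocol Beta
Stage II: Protocol Beta 75/121 = 62.0%, Compound 1 31/57 = 54.4% → Protocol Beta
Stage III: Protocol Beta 43/73 = 58.9%, Compound 1 52/101 = 51.5% → Protocol Beta
Stage IV: Protocol Beta 7/20 = 35.0%, Compound 1 5/17 = 29.4% → Protocol Beta
Overall: Protocol Beta 425/605 = 70.2%, Compound 1 451/702 = 64.2% → Protocol Beta
Protocol Beta wins overall and in every disease group — no reversal.

Yes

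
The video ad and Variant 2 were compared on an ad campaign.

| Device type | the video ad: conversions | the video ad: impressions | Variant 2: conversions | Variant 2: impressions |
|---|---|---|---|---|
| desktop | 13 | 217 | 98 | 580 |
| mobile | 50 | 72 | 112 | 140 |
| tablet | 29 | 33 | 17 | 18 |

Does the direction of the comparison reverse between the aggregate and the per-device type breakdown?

No

Desktop: the video ad 13/217 = 6.0%, Variant 2 98/580 = 16.9% → Variant 2
Mobile: the video ad 50/72 = 69.4%, Variant 2 112/140 = 80.0% → Variant 2
Tablet: the video ad 29/33 = 87.9%, Variant 2 17/18 = 94.4% → Variant 2
Overall: the video ad 92/322 = 28.6%, Variant 2 227/738 = 30.8% → Variant 2
Variant 2 wins overall and in every device group — no reversal.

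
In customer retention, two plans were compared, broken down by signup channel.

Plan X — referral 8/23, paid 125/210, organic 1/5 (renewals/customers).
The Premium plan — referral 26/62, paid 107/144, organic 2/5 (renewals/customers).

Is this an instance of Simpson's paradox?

No

Referral: Plan X 8/23 = 34.8%, the Premium plan 26/62 = 41.9% → the Premium plan
Paid: Plan X 125/210 = 59.5%, the Premium plan 107/144 = 74.3% → the Premium plan
Organic: Plan X 1/5 = 20.0%, the Premium plan 2/5 = 40.0% → the Premium plan
Overall: Plan X 134/238 = 56.3%, the Premium plan 135/211 = 64.0% → the Premium plan
The Premium plan wins overall and in every signup group — no reversal.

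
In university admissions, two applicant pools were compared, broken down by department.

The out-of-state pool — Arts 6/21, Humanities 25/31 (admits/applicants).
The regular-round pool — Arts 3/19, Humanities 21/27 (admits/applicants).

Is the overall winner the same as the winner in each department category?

Yes

Arts: the out-of-state pool 6/21 = 28.6%, the regular-round pool 3/19 = 15.8% → the out-of-state pool
Humanities: the out-of-state pool 25/31 = 80.6%, the regular-round pool 21/27 = 77.8% → the out-of-state pool
Overall: the out-of-state pool 31/52 = 59.6%, the regular-round pool 24/46 = 52.2% → the out-of-state pool
The out-of-state pool wins overall and in every department group — no reversal.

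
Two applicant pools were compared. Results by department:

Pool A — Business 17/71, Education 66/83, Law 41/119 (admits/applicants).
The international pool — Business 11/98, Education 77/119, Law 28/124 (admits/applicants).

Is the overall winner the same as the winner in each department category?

Yes

Business: Pool A 17/71 = 23.9%, the international pool 11/98 = 11.2% → Pool A
Education: Pool A 66/83 = 79.5%, the international pool 77/119 = 64.7% → Pool A
Law: Pool A 41/119 = 34.5%, the international pool 28/124 = 22.6% → Pool A
Overall: Pool A 124/273 = 45.4%, the international pool 116/341 = 34.0% → Pool A
Pool A wins overall and in every department group — no reversal.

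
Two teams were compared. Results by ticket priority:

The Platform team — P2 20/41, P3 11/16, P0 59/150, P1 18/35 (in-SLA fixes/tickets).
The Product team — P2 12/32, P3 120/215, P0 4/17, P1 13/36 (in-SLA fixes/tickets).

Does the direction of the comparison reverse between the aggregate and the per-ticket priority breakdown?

P2: the Platform team 20/41 = 48.8%, the Product team 12/32 = 37.5% → the Platform team
P3: the Platform team 11/16 = 68.8%, the Product team 120/215 = 55.8% → the Platform team
P0: the Platform team 59/150 = 39.3%, the Product team 4/17 = 23.5% → the Platform team
P1: the Platform team 18/35 = 51.4%, the Product team 13/36 = 36.1% → the Platform team
Overall: the Platform team 108/242 = 44.6%, the Product team 149/300 = 49.7% → the Product team
The Platform team wins each ticket group but the Product team wins overall — the comparison reverses. The Platform team's tickets skew toward P0, which has a lower base rate.

Yes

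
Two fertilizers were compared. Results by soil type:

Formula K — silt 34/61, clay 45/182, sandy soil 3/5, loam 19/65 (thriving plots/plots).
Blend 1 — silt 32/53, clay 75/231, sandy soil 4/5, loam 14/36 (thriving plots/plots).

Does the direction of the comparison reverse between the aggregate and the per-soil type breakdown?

Silt: Formula K 34/61 = 55.7%, Blend 1 32/53 = 60.4% → Blend 1
Clay: Formula K 45/182 = 24.7%, Blend 1 75/231 = 32.5% → Blend 1
Sandy soil: Formula K 3/5 = 60.0%, Blend 1 4/5 = 80.0% → Blend 1
Loam: Formula K 19/65 = 29.2%, Blend 1 14/36 = 38.9% → Blend 1
Overall: Formula K 101/313 = 32.3%, Blend 1 125/325 = 38.5% → Blend 1
Blend 1 wins overall and in every soil group — no reversal.

No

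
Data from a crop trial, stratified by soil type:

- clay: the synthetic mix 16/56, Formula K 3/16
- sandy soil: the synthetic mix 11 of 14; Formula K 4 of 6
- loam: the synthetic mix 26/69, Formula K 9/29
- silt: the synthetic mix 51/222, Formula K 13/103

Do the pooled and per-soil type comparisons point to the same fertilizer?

Clay: the synthetic mix 16/56 = 28.6%, Formula K 3/16 = 18.8% → the synthetic mix
Sandy soil: the synthetic mix 11/14 = 78.6%, Formula K 4/6 = 66.7% → the synthetic mix
Loam: the synthetic mix 26/69 = 37.7%, Formula K 9/29 = 31.0% → the synthetic mix
Silt: the synthetic mix 51/222 = 23.0%, Formula K 13/103 = 12.6% → the synthetic mix
Overall: the synthetic mix 104/361 = 28.8%, Formula K 29/154 = 18.8% → the synthetic mix
The synthetic mix wins overall and in every soil group — no reversal.

Yes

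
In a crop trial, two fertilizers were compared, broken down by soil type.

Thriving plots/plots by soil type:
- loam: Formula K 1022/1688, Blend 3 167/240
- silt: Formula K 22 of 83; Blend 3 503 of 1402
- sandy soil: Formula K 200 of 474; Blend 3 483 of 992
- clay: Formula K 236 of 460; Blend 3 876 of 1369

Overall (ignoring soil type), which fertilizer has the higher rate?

Formula K

Loam: Formula K 1022/1688 = 60.5%, Blend 3 167/240 = 69.6% → Blend 3
Silt: Formula K 22/83 = 26.5%, Blend 3 503/1402 = 35.9% → Blend 3
Sandy soil: Formula K 200/474 = 42.2%, Blend 3 483/992 = 48.7% → Blend 3
Clay: Formula K 236/460 = 51.3%, Blend 3 876/1369 = 64.0% → Blend 3
Overall: Formula K 1480/2705 = 54.7%, Blend 3 2029/4003 = 50.7% → Formula K
(Blend 3 wins every soil group but Formula K wins overall — Blend 3's plots skew toward the low-rate silt group.)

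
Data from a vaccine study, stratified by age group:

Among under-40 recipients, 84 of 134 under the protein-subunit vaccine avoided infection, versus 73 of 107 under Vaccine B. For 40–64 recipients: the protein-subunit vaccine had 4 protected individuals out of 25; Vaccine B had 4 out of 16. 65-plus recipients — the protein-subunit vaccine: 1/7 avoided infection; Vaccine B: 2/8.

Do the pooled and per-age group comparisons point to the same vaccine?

Yes

Under-40: the protein-subunit vaccine 84/134 = 62.7%, Vaccine B 73/107 = 68.2% → Vaccine B
40–64: the protein-subunit vaccine 4/25 = 16.0%, Vaccine B 4/16 = 25.0% → Vaccine B
65-plus: the protein-subunit vaccine 1/7 = 14.3%, Vaccine B 2/8 = 25.0% → Vaccine B
Overall: the protein-subunit vaccine 89/166 = 53.6%, Vaccine B 79/131 = 60.3% → Vaccine B
Vaccine B wins overall and in every age group — no reversal.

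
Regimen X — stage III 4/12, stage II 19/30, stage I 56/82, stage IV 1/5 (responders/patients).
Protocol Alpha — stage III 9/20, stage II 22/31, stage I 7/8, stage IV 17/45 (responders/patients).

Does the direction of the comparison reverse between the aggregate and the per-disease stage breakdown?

Yes

Stage III: Regimen X 4/12 = 33.3%, Protocol Alpha 9/20 = 45.0% → Protocol Alpha
Stage II: Regimen X 19/30 = 63.3%, Protocol Alpha 22/31 = 71.0% → Protocol Alpha
Stage I: Regimen X 56/82 = 68.3%, Protocol Alpha 7/8 = 87.5% → Protocol Alpha
Stage IV: Regimen X 1/5 = 20.0%, Protocol Alpha 17/45 = 37.8% → Protocol Alpha
Overall: Regimen X 80/129 = 62.0%, Protocol Alpha 55/104 = 52.9% → Regimen X
Protocol Alpha wins each disease group but Regimen X wins overall — the comparison reverses. Protocol Alpha's patients skew toward stage IV, which has a lower base rate.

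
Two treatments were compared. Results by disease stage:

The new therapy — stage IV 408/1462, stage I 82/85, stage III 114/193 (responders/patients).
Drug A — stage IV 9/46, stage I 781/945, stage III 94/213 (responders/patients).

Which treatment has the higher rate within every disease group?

Stage IV: the new therapy 408/1462 = 27.9%, Drug A 9/46 = 19.6% → the new therapy
Stage I: the new therapy 82/85 = 96.5%, Drug A 781/945 = 82.6% → the new therapy
Stage III: the new therapy 114/193 = 59.1%, Drug A 94/213 = 44.1% → the new therapy
The new therapy has the higher rate in all 3 groups.

the new therapy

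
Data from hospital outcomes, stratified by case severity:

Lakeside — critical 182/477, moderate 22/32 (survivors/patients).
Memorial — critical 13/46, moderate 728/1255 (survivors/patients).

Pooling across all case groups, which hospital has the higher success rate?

Memorial

Critical: Lakeside 182/477 = 38.2%, Memorial 13/46 = 28.3% → Lakeside
Moderate: Lakeside 22/32 = 68.8%, Memorial 728/1255 = 58.0% → Lakeside
Overall: Lakeside 204/509 = 40.1%, Memorial 741/1301 = 57.0% → Memorial
(Lakeside wins every case group but Memorial wins overall — Lakeside's patients skew toward the low-rate critical group.)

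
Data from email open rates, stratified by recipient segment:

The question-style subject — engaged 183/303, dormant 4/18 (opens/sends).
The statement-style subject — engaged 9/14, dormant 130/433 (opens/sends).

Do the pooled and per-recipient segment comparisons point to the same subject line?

No

Engaged: the question-style subject 183/303 = 60.4%, the statement-style subject 9/14 = 64.3% → the statement-style subject
Dormant: the question-style subject 4/18 = 22.2%, the statement-style subject 130/433 = 30.0% → the statement-style subject
Overall: the question-style subject 187/321 = 58.3%, the statement-style subject 139/447 = 31.1% → the question-style subject
The statement-style subject wins each recipient group but the question-style subject wins overall — the comparison reverses. The statement-style subject's sends skew toward dormant, which has a lower base rate.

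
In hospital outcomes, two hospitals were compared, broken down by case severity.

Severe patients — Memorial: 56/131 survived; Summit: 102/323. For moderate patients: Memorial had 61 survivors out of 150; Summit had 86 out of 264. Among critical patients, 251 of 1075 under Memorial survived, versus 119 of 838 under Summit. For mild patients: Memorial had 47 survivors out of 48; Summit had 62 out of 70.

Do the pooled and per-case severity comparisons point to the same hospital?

Yes

Severe: Memorial 56/131 = 42.7%, Summit 102/323 = 31.6% → Memorial
Moderate: Memorial 61/150 = 40.7%, Summit 86/264 = 32.6% → Memorial
Critical: Memorial 251/1075 = 23.3%, Summit 119/838 = 14.2% → Memorial
Mild: Memorial 47/48 = 97.9%, Summit 62/70 = 88.6% → Memorial
Overall: Memorial 415/1404 = 29.6%, Summit 369/1495 = 24.7% → Memorial
Memorial wins overall and in every case group — no reversal.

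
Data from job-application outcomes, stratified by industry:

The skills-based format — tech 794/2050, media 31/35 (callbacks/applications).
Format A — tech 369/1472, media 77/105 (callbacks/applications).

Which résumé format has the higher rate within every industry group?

Tech: the skills-based format 794/2050 = 38.7%, Format A 369/1472 = 25.1% → the skills-based format
Media: the skills-based format 31/35 = 88.6%, Format A 77/105 = 73.3% → the skills-based format
The skills-based format has the higher rate in both groups.

the skills-based format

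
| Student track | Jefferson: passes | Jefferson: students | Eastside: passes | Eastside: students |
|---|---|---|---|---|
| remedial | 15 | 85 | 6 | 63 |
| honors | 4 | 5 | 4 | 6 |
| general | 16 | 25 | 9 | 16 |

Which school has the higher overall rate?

Jefferson

Remedial: Jefferson 15/85 = 17.6%, Eastside 6/63 = 9.5% → Jefferson
Honors: Jefferson 4/5 = 80.0%, Eastside 4/6 = 66.7% → Jefferson
General: Jefferson 16/25 = 64.0%, Eastside 9/16 = 56.2% → Jefferson
Overall: Jefferson 35/115 = 30.4%, Eastside 19/85 = 22.4% → Jefferson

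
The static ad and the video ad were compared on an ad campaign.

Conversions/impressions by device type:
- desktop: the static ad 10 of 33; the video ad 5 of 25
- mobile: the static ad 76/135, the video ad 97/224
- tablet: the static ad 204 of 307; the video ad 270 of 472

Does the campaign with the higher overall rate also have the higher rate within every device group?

Yes

Desktop: the static ad 10/33 = 30.3%, the video ad 5/25 = 20.0% → the static ad
Mobile: the static ad 76/135 = 56.3%, the video ad 97/224 = 43.3% → the static ad
Tablet: the static ad 204/307 = 66.4%, the video ad 270/472 = 57.2% → the static ad
Overall: the static ad 290/475 = 61.1%, the video ad 372/721 = 51.6% → the static ad
The static ad wins overall and in every device group — no reversal.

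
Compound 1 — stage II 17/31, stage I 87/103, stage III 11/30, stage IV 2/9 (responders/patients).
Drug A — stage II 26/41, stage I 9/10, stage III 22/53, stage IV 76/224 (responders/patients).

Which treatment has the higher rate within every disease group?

Drug A

Stage II: Compound 1 17/31 = 54.8%, Drug A 26/41 = 63.4% → Drug A
Stage I: Compound 1 87/103 = 84.5%, Drug A 9/10 = 90.0% → Drug A
Stage III: Compound 1 11/30 = 36.7%, Drug A 22/53 = 41.5% → Drug A
Stage IV: Compound 1 2/9 = 22.2%, Drug A 76/224 = 33.9% → Drug A
Drug A has the higher rate in all 4 groups.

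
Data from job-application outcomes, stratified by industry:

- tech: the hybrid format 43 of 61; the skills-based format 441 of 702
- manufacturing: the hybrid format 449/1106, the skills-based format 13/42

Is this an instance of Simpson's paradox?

Yes

Tech: the hybrid format 43/61 = 70.5%, the skills-based format 441/702 = 62.8% → the hybrid format
Manufacturing: the hybrid format 449/1106 = 40.6%, the skills-based format 13/42 = 31.0% → the hybrid format
Overall: the hybrid format 492/1167 = 42.2%, the skills-based format 454/744 = 61.0% → the skills-based format
The hybrid format wins each industry group but the skills-based format wins overall — the comparison reverses. The hybrid format's applications skew toward manufacturing, which has a lower base rate.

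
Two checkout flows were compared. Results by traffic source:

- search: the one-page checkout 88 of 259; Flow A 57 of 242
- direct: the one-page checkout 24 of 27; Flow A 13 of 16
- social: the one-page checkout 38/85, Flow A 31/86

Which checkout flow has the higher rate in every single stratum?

Search: the one-page checkout 88/259 = 34.0%, Flow A 57/242 = 23.6% → the one-page checkout
Direct: the one-page checkout 24/27 = 88.9%, Flow A 13/16 = 81.2% → the one-page checkout
Social: the one-page checkout 38/85 = 44.7%, Flow A 31/86 = 36.0% → the one-page checkout
The one-page checkout has the higher rate in all 3 groups.

the one-page checkout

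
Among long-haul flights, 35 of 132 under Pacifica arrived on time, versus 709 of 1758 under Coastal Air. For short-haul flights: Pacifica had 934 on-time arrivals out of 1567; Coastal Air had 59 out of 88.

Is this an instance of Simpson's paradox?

Long-haul: Pacifica 35/132 = 26.5%, Coastal Air 709/1758 = 40.3% → Coastal Air
Short-haul: Pacifica 934/1567 = 59.6%, Coastal Air 59/88 = 67.0% → Coastal Air
Overall: Pacifica 969/1699 = 57.0%, Coastal Air 768/1846 = 41.6% → Pacifica
Coastal Air wins each route group but Pacifica wins overall — the comparison reverses. Coastal Air's flights skew toward long-haul, which has a lower base rate.

Yes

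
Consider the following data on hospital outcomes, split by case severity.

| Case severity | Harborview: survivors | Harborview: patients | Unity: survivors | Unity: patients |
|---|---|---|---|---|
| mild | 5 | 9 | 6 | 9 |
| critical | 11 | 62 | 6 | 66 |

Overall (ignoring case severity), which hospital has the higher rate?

Mild: Harborview 5/9 = 55.6%, Unity 6/9 = 66.7% → Unity
Critical: Harborview 11/62 = 17.7%, Unity 6/66 = 9.1% → Harborview
Overall: Harborview 16/71 = 22.5%, Unity 12/75 = 16.0% → Harborview
(Neither sweeps every case group, but Harborview has the higher pooled rate.)

Harborview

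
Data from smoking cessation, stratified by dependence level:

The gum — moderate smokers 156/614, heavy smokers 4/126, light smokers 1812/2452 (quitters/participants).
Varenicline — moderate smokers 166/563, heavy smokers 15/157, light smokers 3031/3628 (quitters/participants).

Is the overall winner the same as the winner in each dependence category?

Moderate smokers: the gum 156/614 = 25.4%, varenicline 166/563 = 29.5% → varenicline
Heavy smokers: the gum 4/126 = 3.2%, varenicline 15/157 = 9.6% → varenicline
Light smokers: the gum 1812/2452 = 73.9%, varenicline 3031/3628 = 83.5% → varenicline
Overall: the gum 1972/3192 = 61.8%, varenicline 3212/4348 = 73.9% → varenicline
Varenicline wins overall and in every dependence group — no reversal.

Yes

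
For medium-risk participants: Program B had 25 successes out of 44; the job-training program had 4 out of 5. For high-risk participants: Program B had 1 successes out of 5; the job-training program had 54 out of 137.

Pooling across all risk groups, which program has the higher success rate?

Medium-risk: Program B 25/44 = 56.8%, the job-training program 4/5 = 80.0% → the job-training program
High-risk: Program B 1/5 = 20.0%, the job-training program 54/137 = 39.4% → the job-training program
Overall: Program B 26/49 = 53.1%, the job-training program 58/142 = 40.8% → Program B
(The job-training program wins every risk group but Program B wins overall — the job-training program's participants skew toward the low-rate high-risk group.)

Program B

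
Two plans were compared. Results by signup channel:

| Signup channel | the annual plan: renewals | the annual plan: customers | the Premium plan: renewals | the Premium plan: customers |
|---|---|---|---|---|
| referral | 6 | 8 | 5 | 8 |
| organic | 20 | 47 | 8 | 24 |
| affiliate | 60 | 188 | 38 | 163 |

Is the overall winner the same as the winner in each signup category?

Referral: the annual plan 6/8 = 75.0%, the Premium plan 5/8 = 62.5% → the annual plan
Organic: the annual plan 20/47 = 42.6%, the Premium plan 8/24 = 33.3% → the annual plan
Affiliate: the annual plan 60/188 = 31.9%, the Premium plan 38/163 = 23.3% → the annual plan
Overall: the annual plan 86/243 = 35.4%, the Premium plan 51/195 = 26.2% → the annual plan
The annual plan wins overall and in every signup group — no reversal.

Yes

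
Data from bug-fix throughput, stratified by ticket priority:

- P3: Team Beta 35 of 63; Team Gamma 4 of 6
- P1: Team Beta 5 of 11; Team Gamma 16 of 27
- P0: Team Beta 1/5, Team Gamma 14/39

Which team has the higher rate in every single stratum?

Team Gamma

P3: Team Beta 35/63 = 55.6%, Team Gamma 4/6 = 66.7% → Team Gamma
P1: Team Beta 5/11 = 45.5%, Team Gamma 16/27 = 59.3% → Team Gamma
P0: Team Beta 1/5 = 20.0%, Team Gamma 14/39 = 35.9% → Team Gamma
Team Gamma has the higher rate in all 3 groups.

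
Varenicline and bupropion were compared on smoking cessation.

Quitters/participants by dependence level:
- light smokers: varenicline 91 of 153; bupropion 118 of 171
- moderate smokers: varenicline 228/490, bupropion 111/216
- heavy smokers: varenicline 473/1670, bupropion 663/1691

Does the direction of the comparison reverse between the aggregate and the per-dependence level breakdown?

No

Light smokers: varenicline 91/153 = 59.5%, bupropion 118/171 = 69.0% → bupropion
Moderate smokers: varenicline 228/490 = 46.5%, bupropion 111/216 = 51.4% → bupropion
Heavy smokers: varenicline 473/1670 = 28.3%, bupropion 663/1691 = 39.2% → bupropion
Overall: varenicline 792/2313 = 34.2%, bupropion 892/2078 = 42.9% → bupropion
Bupropion wins overall and in every dependence group — no reversal.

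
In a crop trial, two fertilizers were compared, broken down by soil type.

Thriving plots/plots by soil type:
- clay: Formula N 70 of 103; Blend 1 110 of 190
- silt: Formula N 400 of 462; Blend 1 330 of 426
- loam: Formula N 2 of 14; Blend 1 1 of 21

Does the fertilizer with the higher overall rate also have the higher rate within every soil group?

Yes

Clay: Formula N 70/103 = 68.0%, Blend 1 110/190 = 57.9% → Formula N
Silt: Formula N 400/462 = 86.6%, Blend 1 330/426 = 77.5% → Formula N
Loam: Formula N 2/14 = 14.3%, Blend 1 1/21 = 4.8% → Formula N
Overall: Formula N 472/579 = 81.5%, Blend 1 441/637 = 69.2% → Formula N
Formula N wins overall and in every soil group — no reversal.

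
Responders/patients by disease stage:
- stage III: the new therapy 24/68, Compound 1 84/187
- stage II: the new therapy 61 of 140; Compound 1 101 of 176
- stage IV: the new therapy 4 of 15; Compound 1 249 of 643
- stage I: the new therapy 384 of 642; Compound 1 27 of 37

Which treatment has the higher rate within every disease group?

Compound 1

Stage III: the new therapy 24/68 = 35.3%, Compound 1 84/187 = 44.9% → Compound 1
Stage II: the new therapy 61/140 = 43.6%, Compound 1 101/176 = 57.4% → Compound 1
Stage IV: the new therapy 4/15 = 26.7%, Compound 1 249/643 = 38.7% → Compound 1
Stage I: the new therapy 384/642 = 59.8%, Compound 1 27/37 = 73.0% → Compound 1
Compound 1 has the higher rate in all 4 groups.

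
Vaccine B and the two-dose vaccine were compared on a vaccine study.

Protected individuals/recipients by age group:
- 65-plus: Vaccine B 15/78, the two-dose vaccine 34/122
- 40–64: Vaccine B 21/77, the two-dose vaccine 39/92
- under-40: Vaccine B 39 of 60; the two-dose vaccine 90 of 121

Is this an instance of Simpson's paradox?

No

65-plus: Vaccine B 15/78 = 19.2%, the two-dose vaccine 34/122 = 27.9% → the two-dose vaccine
40–64: Vaccine B 21/77 = 27.3%, the two-dose vaccine 39/92 = 42.4% → the two-dose vaccine
Under-40: Vaccine B 39/60 = 65.0%, the two-dose vaccine 90/121 = 74.4% → the two-dose vaccine
Overall: Vaccine B 75/215 = 34.9%, the two-dose vaccine 163/335 = 48.7% → the two-dose vaccine
The two-dose vaccine wins overall and in every age group — no reversal.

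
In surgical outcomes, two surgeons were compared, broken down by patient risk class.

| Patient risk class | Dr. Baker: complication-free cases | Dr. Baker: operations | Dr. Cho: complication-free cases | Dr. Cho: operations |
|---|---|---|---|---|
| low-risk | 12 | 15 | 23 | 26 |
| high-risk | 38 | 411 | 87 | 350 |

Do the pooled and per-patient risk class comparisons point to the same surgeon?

Low-risk: Dr. Baker 12/15 = 80.0%, Dr. Cho 23/26 = 88.5% → Dr. Cho
High-risk: Dr. Baker 38/411 = 9.2%, Dr. Cho 87/350 = 24.9% → Dr. Cho
Overall: Dr. Baker 50/426 = 11.7%, Dr. Cho 110/376 = 29.3% → Dr. Cho
Dr. Cho wins overall and in every patient risk group — no reversal.

Yes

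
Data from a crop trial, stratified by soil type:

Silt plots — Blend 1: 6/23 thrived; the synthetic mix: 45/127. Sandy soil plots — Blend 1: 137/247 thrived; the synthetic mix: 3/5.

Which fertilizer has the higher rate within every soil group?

the synthetic mix

Silt: Blend 1 6/23 = 26.1%, the synthetic mix 45/127 = 35.4% → the synthetic mix
Sandy soil: Blend 1 137/247 = 55.5%, the synthetic mix 3/5 = 60.0% → the synthetic mix
The synthetic mix has the higher rate in both groups.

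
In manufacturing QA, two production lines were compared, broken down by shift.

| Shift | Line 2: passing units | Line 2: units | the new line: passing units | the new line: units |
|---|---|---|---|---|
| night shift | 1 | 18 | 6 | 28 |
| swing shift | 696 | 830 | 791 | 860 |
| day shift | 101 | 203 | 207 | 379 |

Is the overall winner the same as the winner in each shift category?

Yes

Night shift: Line 2 1/18 = 5.6%, the new line 6/28 = 21.4% → the new line
Swing shift: Line 2 696/830 = 83.9%, the new line 791/860 = 92.0% → the new line
Day shift: Line 2 101/203 = 49.8%, the new line 207/379 = 54.6% → the new line
Overall: Line 2 798/1051 = 75.9%, the new line 1004/1267 = 79.2% → the new line
The new line wins overall and in every shift group — no reversal.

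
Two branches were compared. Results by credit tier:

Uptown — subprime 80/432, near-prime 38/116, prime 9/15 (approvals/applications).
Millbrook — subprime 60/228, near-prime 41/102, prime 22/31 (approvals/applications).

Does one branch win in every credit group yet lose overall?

No

Subprime: Uptown 80/432 = 18.5%, Millbrook 60/228 = 26.3% → Millbrook
Near-prime: Uptown 38/116 = 32.8%, Millbrook 41/102 = 40.2% → Millbrook
Prime: Uptown 9/15 = 60.0%, Millbrook 22/31 = 71.0% → Millbrook
Overall: Uptown 127/563 = 22.6%, Millbrook 123/361 = 34.1% → Millbrook
Millbrook wins overall and in every credit group — no reversal.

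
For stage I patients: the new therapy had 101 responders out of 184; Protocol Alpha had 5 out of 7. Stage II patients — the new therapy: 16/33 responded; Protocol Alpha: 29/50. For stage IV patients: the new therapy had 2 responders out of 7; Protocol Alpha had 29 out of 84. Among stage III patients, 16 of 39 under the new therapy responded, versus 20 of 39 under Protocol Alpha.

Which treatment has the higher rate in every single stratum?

Protocol Alpha

Stage I: the new therapy 101/184 = 54.9%, Protocol Alpha 5/7 = 71.4% → Protocol Alpha
Stage II: the new therapy 16/33 = 48.5%, Protocol Alpha 29/50 = 58.0% → Protocol Alpha
Stage IV: the new therapy 2/7 = 28.6%, Protocol Alpha 29/84 = 34.5% → Protocol Alpha
Stage III: the new therapy 16/39 = 41.0%, Protocol Alpha 20/39 = 51.3% → Protocol Alpha
Protocol Alpha has the higher rate in all 4 groups.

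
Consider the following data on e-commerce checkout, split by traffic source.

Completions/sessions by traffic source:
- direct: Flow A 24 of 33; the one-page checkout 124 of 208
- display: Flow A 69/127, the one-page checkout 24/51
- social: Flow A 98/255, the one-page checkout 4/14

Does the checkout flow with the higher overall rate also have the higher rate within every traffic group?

No

Direct: Flow A 24/33 = 72.7%, the one-page checkout 124/208 = 59.6% → Flow A
Display: Flow A 69/127 = 54.3%, the one-page checkout 24/51 = 47.1% → Flow A
Social: Flow A 98/255 = 38.4%, the one-page checkout 4/14 = 28.6% → Flow A
Overall: Flow A 191/415 = 46.0%, the one-page checkout 152/273 = 55.7% → the one-page checkout
Flow A wins each traffic group but the one-page checkout wins overall — the comparison reverses. Flow A's sessions skew toward social, which has a lower base rate.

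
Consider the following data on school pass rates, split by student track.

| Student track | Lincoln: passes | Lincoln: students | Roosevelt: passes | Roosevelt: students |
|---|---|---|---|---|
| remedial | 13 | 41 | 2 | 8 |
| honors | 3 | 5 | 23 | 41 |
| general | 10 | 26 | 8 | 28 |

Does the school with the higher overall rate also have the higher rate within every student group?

No

Remedial: Lincoln 13/41 = 31.7%, Roosevelt 2/8 = 25.0% → Lincoln
Honors: Lincoln 3/5 = 60.0%, Roosevelt 23/41 = 56.1% → Lincoln
General: Lincoln 10/26 = 38.5%, Roosevelt 8/28 = 28.6% → Lincoln
Overall: Lincoln 26/72 = 36.1%, Roosevelt 33/77 = 42.9% → Roosevelt
Lincoln wins each student group but Roosevelt wins overall — the comparison reverses. Lincoln's students skew toward remedial, which has a lower base rate.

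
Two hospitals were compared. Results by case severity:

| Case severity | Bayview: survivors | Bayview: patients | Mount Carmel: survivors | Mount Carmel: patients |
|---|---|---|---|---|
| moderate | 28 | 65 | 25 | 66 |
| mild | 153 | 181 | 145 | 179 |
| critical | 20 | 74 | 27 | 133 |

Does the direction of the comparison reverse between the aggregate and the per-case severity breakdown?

Moderate: Bayview 28/65 = 43.1%, Mount Carmel 25/66 = 37.9% → Bayview
Mild: Bayview 153/181 = 84.5%, Mount Carmel 145/179 = 81.0% → Bayview
Critical: Bayview 20/74 = 27.0%, Mount Carmel 27/133 = 20.3% → Bayview
Overall: Bayview 201/320 = 62.8%, Mount Carmel 197/378 = 52.1% → Bayview
Bayview wins overall and in every case group — no reversal.

No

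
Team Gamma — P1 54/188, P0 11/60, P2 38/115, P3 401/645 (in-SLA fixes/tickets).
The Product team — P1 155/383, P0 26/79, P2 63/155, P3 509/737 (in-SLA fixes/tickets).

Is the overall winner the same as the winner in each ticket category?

Yes

P1: Team Gamma 54/188 = 28.7%, the Product team 155/383 = 40.5% → the Product team
P0: Team Gamma 11/60 = 18.3%, the Product team 26/79 = 32.9% → the Product team
P2: Team Gamma 38/115 = 33.0%, the Product team 63/155 = 40.6% → the Product team
P3: Team Gamma 401/645 = 62.2%, the Product team 509/737 = 69.1% → the Product team
Overall: Team Gamma 504/1008 = 50.0%, the Product team 753/1354 = 55.6% → the Product team
The Product team wins overall and in every ticket group — no reversal.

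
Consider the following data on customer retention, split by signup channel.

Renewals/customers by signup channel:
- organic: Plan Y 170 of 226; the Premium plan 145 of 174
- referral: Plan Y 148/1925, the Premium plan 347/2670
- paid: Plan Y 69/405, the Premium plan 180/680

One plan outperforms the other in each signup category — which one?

the Premium plan

Organic: Plan Y 170/226 = 75.2%, the Premium plan 145/174 = 83.3% → the Premium plan
Referral: Plan Y 148/1925 = 7.7%, the Premium plan 347/2670 = 13.0% → the Premium plan
Paid: Plan Y 69/405 = 17.0%, the Premium plan 180/680 = 26.5% → the Premium plan
The Premium plan has the higher rate in all 3 groups.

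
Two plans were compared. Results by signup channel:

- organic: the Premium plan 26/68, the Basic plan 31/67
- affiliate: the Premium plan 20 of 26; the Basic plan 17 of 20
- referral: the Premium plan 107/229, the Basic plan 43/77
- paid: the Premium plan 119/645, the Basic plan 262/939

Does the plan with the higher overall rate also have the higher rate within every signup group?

Yes

Organic: the Premium plan 26/68 = 38.2%, the Basic plan 31/67 = 46.3% → the Basic plan
Affiliate: the Premium plan 20/26 = 76.9%, the Basic plan 17/20 = 85.0% → the Basic plan
Referral: the Premium plan 107/229 = 46.7%, the Basic plan 43/77 = 55.8% → the Basic plan
Paid: the Premium plan 119/645 = 18.4%, the Basic plan 262/939 = 27.9% → the Basic plan
Overall: the Premium plan 272/968 = 28.1%, the Basic plan 353/1103 = 32.0% → the Basic plan
The Basic plan wins overall and in every signup group — no reversal.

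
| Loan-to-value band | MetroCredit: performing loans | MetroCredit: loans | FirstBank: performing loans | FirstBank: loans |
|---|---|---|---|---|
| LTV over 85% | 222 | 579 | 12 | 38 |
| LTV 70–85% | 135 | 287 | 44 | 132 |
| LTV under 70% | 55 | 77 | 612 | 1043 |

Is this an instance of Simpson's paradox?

Yes

LTV over 85%: MetroCredit 222/579 = 38.3%, FirstBank 12/38 = 31.6% → MetroCredit
LTV 70–85%: MetroCredit 135/287 = 47.0%, FirstBank 44/132 = 33.3% → MetroCredit
LTV under 70%: MetroCredit 55/77 = 71.4%, FirstBank 612/1043 = 58.7% → MetroCredit
Overall: MetroCredit 412/943 = 43.7%, FirstBank 668/1213 = 55.1% → FirstBank
MetroCredit wins each loan-to-value group but FirstBank wins overall — the comparison reverses. MetroCredit's loans skew toward LTV over 85%, which has a lower base rate.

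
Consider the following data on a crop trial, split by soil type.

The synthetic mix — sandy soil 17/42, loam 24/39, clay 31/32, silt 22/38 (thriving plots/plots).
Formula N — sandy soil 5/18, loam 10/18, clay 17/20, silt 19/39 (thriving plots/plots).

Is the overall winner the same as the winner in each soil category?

Sandy soil: the synthetic mix 17/42 = 40.5%, Formula N 5/18 = 27.8% → the synthetic mix
Loam: the synthetic mix 24/39 = 61.5%, Formula N 10/18 = 55.6% → the synthetic mix
Clay: the synthetic mix 31/32 = 96.9%, Formula N 17/20 = 85.0% → the synthetic mix
Silt: the synthetic mix 22/38 = 57.9%, Formula N 19/39 = 48.7% → the synthetic mix
Overall: the synthetic mix 94/151 = 62.3%, Formula N 51/95 = 53.7% → the synthetic mix
The synthetic mix wins overall and in every soil group — no reversal.

Yes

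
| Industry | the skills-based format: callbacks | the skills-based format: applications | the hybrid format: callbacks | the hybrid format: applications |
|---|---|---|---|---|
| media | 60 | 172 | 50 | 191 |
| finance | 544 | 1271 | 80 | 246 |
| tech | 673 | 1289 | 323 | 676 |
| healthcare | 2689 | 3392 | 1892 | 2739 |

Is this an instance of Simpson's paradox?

No

Media: the skills-based format 60/172 = 34.9%, the hybrid format 50/191 = 26.2% → the skills-based format
Finance: the skills-based format 544/1271 = 42.8%, the hybrid format 80/246 = 32.5% → the skills-based format
Tech: the skills-based format 673/1289 = 52.2%, the hybrid format 323/676 = 47.8% → the skills-based format
Healthcare: the skills-based format 2689/3392 = 79.3%, the hybrid format 1892/2739 = 69.1% → the skills-based format
Overall: the skills-based format 3966/6124 = 64.8%, the hybrid format 2345/3852 = 60.9% → the skills-based format
The skills-based format wins overall and in every industry group — no reversal.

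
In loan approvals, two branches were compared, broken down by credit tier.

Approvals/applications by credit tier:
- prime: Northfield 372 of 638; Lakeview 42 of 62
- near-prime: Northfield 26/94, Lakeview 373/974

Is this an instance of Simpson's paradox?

Yes

Prime: Northfield 372/638 = 58.3%, Lakeview 42/62 = 67.7% → Lakeview
Near-prime: Northfield 26/94 = 27.7%, Lakeview 373/974 = 38.3% → Lakeview
Overall: Northfield 398/732 = 54.4%, Lakeview 415/1036 = 40.1% → Northfield
Lakeview wins each credit group but Northfield wins overall — the comparison reverses. Lakeview's applications skew toward near-prime, which has a lower base rate.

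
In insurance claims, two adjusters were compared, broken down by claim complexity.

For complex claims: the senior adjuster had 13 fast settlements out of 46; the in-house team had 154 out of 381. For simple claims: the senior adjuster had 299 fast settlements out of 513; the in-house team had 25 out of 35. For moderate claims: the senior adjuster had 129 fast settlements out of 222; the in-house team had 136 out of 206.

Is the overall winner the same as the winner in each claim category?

No

Complex: the senior adjuster 13/46 = 28.3%, the in-house team 154/381 = 40.4% → the in-house team
Simple: the senior adjuster 299/513 = 58.3%, the in-house team 25/35 = 71.4% → the in-house team
Moderate: the senior adjuster 129/222 = 58.1%, the in-house team 136/206 = 66.0% → the in-house team
Overall: the senior adjuster 441/781 = 56.5%, the in-house team 315/622 = 50.6% → the senior adjuster
The in-house team wins each claim group but the senior adjuster wins overall — the comparison reverses. The in-house team's claims skew toward complex, which has a lower base rate.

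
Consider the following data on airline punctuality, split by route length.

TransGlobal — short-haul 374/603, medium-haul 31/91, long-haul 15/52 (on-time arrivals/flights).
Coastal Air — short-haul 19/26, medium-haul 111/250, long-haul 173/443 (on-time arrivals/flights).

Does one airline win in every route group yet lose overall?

Short-haul: TransGlobal 374/603 = 62.0%, Coastal Air 19/26 = 73.1% → Coastal Air
Medium-haul: TransGlobal 31/91 = 34.1%, Coastal Air 111/250 = 44.4% → Coastal Air
Long-haul: TransGlobal 15/52 = 28.8%, Coastal Air 173/443 = 39.1% → Coastal Air
Overall: TransGlobal 420/746 = 56.3%, Coastal Air 303/719 = 42.1% → TransGlobal
Coastal Air wins each route group but TransGlobal wins overall — the comparison reverses. Coastal Air's flights skew toward long-haul, which has a lower base rate.

Yes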